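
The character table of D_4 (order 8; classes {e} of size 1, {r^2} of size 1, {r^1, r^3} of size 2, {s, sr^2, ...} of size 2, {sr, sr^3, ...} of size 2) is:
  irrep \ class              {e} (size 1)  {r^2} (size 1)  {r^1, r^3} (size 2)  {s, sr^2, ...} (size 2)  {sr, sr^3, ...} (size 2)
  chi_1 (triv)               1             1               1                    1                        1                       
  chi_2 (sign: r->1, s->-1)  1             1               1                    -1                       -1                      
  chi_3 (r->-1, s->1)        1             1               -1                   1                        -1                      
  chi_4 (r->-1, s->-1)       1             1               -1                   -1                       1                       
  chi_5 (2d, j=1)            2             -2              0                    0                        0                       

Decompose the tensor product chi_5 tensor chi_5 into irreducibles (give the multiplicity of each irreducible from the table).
chi_5 tensor chi_5 = chi_1 + chi_2 + chi_3 + chi_4 (all other irreducibles have multiplicity 0).

Derivation: The character of a tensor product is the pointwise product (chi_5 * chi_5)(C) = chi_5(C) * chi_5(C):
  {e}: (2)*(2), {r^2}: (-2)*(-2), {r^1, r^3}: (0)*(0), {s, sr^2, ...}: (0)*(0), {sr, sr^3, ...}: (0)*(0)
so (chi_5 * chi_5) takes values
  {e} -> 4, {r^2} -> 4, {r^1, r^3} -> 0, {s, sr^2, ...} -> 0, {sr, sr^3, ...} -> 0.
Now take the inner product of this character with each irreducible chi from the table, <chi_5*chi_5, chi> = (1/8) sum_C |C| (chi_5*chi_5)(C) conj(chi(C)):
  <chi_5*chi_5, chi_1> = (1/8)[1*(4)*conj(1) + 1*(4)*conj(1) + 2*(0)*conj(1) + 2*(0)*conj(1) + 2*(0)*conj(1)]
      = (1/8)[(4) + (4) + (0) + (0) + (0)] = 8/8 = 1
  <chi_5*chi_5, chi_2> = (1/8)[1*(4)*conj(1) + 1*(4)*conj(1) + 2*(0)*conj(1) + 2*(0)*conj(-1) + 2*(0)*conj(-1)]
      = (1/8)[(4) + (4) + (0) + (0) + (0)] = 8/8 = 1
  <chi_5*chi_5, chi_3> = (1/8)[1*(4)*conj(1) + 1*(4)*conj(1) + 2*(0)*conj(-1) + 2*(0)*conj(1) + 2*(0)*conj(-1)]
      = (1/8)[(4) + (4) + (0) + (0) + (0)] = 8/8 = 1
  <chi_5*chi_5, chi_4> = (1/8)[1*(4)*conj(1) + 1*(4)*conj(1) + 2*(0)*conj(-1) + 2*(0)*conj(-1) + 2*(0)*conj(1)]
      = (1/8)[(4) + (4) + (0) + (0) + (0)] = 8/8 = 1
  <chi_5*chi_5, chi_5> = (1/8)[1*(4)*conj(2) + 1*(4)*conj(-2) + 2*(0)*conj(0) + 2*(0)*conj(0) + 2*(0)*conj(0)]
      = (1/8)[(8) + (-8) + (0) + (0) + (0)] = 0/8 = 0
Hence the multiplicities are chi_1: 1, chi_2: 1, chi_3: 1, chi_4: 1. Dimension check: dim(chi_5)*dim(chi_5) = 2*2 = 4 and sum (mult * dim) = 1*1 + 1*1 + 1*1 + 1*1 = 4.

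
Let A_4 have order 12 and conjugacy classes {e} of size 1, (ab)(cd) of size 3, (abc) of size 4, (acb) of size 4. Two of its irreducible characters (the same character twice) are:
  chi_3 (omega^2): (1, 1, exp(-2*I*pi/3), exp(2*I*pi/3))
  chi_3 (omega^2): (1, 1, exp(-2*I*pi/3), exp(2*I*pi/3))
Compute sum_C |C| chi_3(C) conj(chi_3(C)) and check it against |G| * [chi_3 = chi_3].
Sum = 12 = |G| = 12; so <chi_3, chi_3> = 1 (norm-1 confirms irreducibility).

Compute term by term over conjugacy classes (|C| * chi_3(C) * conj(chi_3(C))):
  1*(1)*conj(1) + 3*(1)*conj(1) + 4*(exp(-2*I*pi/3))*conj(exp(-2*I*pi/3)) + 4*(exp(2*I*pi/3))*conj(exp(2*I*pi/3))
  = (1) + (3) + (4) + (4)
  = 12.
(Exp terms are combined using exp(i*s)*conj(exp(i*t)) = exp(i*(s-t)), and sums of them are collapsed using the identity that for every m > 1 the m distinct m-th roots of unity sum to 0, e.g. 1 + exp(2*I*pi/3) + exp(-2*I*pi/3) = 0.)
Dividing by |G| = 12 gives 12/12 = 1, matching the row-orthogonality relation <chi_3, chi_3> = [chi_3 = chi_3].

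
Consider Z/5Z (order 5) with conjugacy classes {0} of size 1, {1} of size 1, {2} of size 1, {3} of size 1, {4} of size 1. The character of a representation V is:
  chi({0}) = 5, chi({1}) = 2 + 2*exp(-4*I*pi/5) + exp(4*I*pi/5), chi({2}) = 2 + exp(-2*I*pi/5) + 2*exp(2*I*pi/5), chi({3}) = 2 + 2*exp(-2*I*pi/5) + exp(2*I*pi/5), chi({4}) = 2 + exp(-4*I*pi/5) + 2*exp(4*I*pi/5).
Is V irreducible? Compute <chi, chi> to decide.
Not irreducible (reducible): <chi, chi> = 9 > 1.

Details: <chi, chi> = (1/|G|) sum_C |C| * |chi(C)|^2 = (1/5)[1*|5|^2 + 1*|2 + 2*exp(-4*I*pi/5) + exp(4*I*pi/5)|^2 + 1*|2 + exp(-2*I*pi/5) + 2*exp(2*I*pi/5)|^2 + 1*|2 + 2*exp(-2*I*pi/5) + exp(2*I*pi/5)|^2 + 1*|2 + exp(-4*I*pi/5) + 2*exp(4*I*pi/5)|^2]
  = (1/5)[(25) + (9 + 6*exp(-4*I*pi/5) + 2*exp(-2*I*pi/5) + 2*exp(2*I*pi/5) + 6*exp(4*I*pi/5)) + (9 + 6*exp(-2*I*pi/5) + 2*exp(-4*I*pi/5) + 2*exp(4*I*pi/5) + 6*exp(2*I*pi/5)) + (9 + 6*exp(-2*I*pi/5) + 2*exp(-4*I*pi/5) + 2*exp(4*I*pi/5) + 6*exp(2*I*pi/5)) + (9 + 6*exp(-4*I*pi/5) + 2*exp(-2*I*pi/5) + 2*exp(2*I*pi/5) + 6*exp(4*I*pi/5))] = 45/5 = 9.
(Exp terms are combined using exp(i*s)*conj(exp(i*t)) = exp(i*(s-t)), and sums of them are collapsed using the identity that for every m > 1 the m distinct m-th roots of unity sum to 0, e.g. 1 + exp(2*I*pi/3) + exp(-2*I*pi/3) = 0.)
A character is irreducible iff <chi, chi> = 1, so this representation is reducible.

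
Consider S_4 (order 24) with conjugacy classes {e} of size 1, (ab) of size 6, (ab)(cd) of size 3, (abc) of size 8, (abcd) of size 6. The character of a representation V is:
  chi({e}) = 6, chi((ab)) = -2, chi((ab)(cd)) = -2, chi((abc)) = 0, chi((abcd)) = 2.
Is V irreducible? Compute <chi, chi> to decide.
Not irreducible (reducible): <chi, chi> = 4 > 1.

Argument: <chi, chi> = (1/|G|) sum_C |C| * |chi(C)|^2 = (1/24)[1*|6|^2 + 6*|-2|^2 + 3*|-2|^2 + 8*|0|^2 + 6*|2|^2]
  = (1/24)[(36) + (24) + (12) + (0) + (24)] = 96/24 = 4.
A character is irreducible iff <chi, chi> = 1, so this representation is reducible.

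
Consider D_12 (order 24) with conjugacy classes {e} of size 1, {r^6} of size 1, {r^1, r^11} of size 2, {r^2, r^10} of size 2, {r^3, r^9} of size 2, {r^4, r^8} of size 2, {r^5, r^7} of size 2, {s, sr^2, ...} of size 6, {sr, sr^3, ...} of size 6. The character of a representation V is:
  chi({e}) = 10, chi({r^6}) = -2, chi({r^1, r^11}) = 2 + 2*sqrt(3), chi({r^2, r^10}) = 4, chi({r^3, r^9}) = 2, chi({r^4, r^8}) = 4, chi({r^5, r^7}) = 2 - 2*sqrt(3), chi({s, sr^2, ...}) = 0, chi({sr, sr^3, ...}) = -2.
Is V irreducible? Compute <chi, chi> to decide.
Not irreducible (reducible): <chi, chi> = 11 > 1.

Why: <chi, chi> = (1/|G|) sum_C |C| * |chi(C)|^2 = (1/24)[1*|10|^2 + 1*|-2|^2 + 2*|2 + 2*sqrt(3)|^2 + 2*|4|^2 + 2*|2|^2 + 2*|4|^2 + 2*|2 - 2*sqrt(3)|^2 + 6*|0|^2 + 6*|-2|^2]
  = (1/24)[(100) + (4) + (16*sqrt(3) + 32) + (32) + (8) + (32) + (32 - 16*sqrt(3)) + (0) + (24)] = 264/24 = 11.
A character is irreducible iff <chi, chi> = 1, so this representation is reducible.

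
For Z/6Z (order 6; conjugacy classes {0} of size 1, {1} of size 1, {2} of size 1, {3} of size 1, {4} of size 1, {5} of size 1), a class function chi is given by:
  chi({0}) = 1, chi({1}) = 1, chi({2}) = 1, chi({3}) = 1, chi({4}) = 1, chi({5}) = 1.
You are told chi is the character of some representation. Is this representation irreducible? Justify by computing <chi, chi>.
Irreducible: <chi, chi> = 1.

Justification: <chi, chi> = (1/|G|) sum_C |C| * |chi(C)|^2 = (1/6)[1*|1|^2 + 1*|1|^2 + 1*|1|^2 + 1*|1|^2 + 1*|1|^2 + 1*|1|^2]
  = (1/6)[(1) + (1) + (1) + (1) + (1) + (1)] = 6/6 = 1.
(Exp terms are combined using exp(i*s)*conj(exp(i*t)) = exp(i*(s-t)), and sums of them are collapsed using the identity that for every m > 1 the m distinct m-th roots of unity sum to 0, e.g. 1 + exp(2*I*pi/3) + exp(-2*I*pi/3) = 0.)
A character is irreducible iff <chi, chi> = 1, so this representation is irreducible.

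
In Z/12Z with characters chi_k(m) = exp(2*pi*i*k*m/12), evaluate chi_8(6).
chi_8(6) = zeta_12^48 = 1

Reasoning: chi_8(6) = zeta_12^(8*6) = zeta_12^48. Since zeta_12^12 = 1, this equals zeta_12^0 = exp(2*pi*i*0/12) = 1.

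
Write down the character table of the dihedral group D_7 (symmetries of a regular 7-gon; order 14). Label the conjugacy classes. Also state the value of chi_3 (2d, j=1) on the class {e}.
Conjugacy classes: {e} of size 1, {r^1, r^6} of size 2, {r^2, r^5} of size 2, {r^3, r^4} of size 2, {s, sr, ..., sr^6} of size 7.
Character table:
  irrep \ class              {e} (size 1)  {r^1, r^6} (size 2)  {r^2, r^5} (size 2)  {r^3, r^4} (size 2)  {s, sr, ..., sr^6} (size 7)
  chi_1 (triv)               1             1                    1                    1                    1                          
  chi_2 (sign: r->1, s->-1)  1             1                    1                    1                    -1                         
  chi_3 (2d, j=1)            2             2*cos(2*pi/7)        -2*cos(3*pi/7)       -2*cos(pi/7)         0                          
  chi_4 (2d, j=2)            2             -2*cos(3*pi/7)       -2*cos(pi/7)         2*cos(2*pi/7)        0                          
  chi_5 (2d, j=3)            2             -2*cos(pi/7)         2*cos(2*pi/7)        -2*cos(3*pi/7)       0                          

Spot check: chi_3 (2d, j=1) on {e} = 2.

Explanation: D_7 has order 2*7 = 14 with 5 conjugacy classes, hence 5 irreducibles. Sum of squared dims 1 + 1 + 4 + 4 + 4 = 14 = |G|. Linear characters come from the abelianisation; the 2-dimensional irreps have character r^k -> 2*cos(2*pi*j*k/7), reflections -> 0.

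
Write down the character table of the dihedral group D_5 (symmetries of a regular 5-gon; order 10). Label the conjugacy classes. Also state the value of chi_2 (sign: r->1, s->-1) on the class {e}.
Conjugacy classes: {e} of size 1, {r^1, r^4} of size 2, {r^2, r^3} of size 2, {s, sr, ..., sr^4} of size 5.
Character table:
  irrep \ class              {e} (size 1)  {r^1, r^4} (size 2)  {r^2, r^3} (size 2)  {s, sr, ..., sr^4} (size 5)
  chi_1 (triv)               1             1                    1                    1                          
  chi_2 (sign: r->1, s->-1)  1             1                    1                    -1                         
  chi_3 (2d, j=1)            2             -1/2 + sqrt(5)/2     -sqrt(5)/2 - 1/2     0                          
  chi_4 (2d, j=2)            2             -sqrt(5)/2 - 1/2     -1/2 + sqrt(5)/2     0                          

Spot check: chi_2 (sign: r->1, s->-1) on {e} = 1.

Why: D_5 has order 2*5 = 10 with 4 conjugacy classes, hence 4 irreducibles. Sum of squared dims 1 + 1 + 4 + 4 = 10 = |G|. Linear characters come from the abelianisation; the 2-dimensional irreps have character r^k -> 2*cos(2*pi*j*k/5), reflections -> 0.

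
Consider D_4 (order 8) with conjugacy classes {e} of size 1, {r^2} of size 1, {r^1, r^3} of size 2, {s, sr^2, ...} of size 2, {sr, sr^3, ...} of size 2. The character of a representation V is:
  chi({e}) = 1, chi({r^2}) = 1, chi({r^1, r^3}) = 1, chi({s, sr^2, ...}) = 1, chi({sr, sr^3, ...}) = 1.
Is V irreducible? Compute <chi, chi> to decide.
Irreducible: <chi, chi> = 1.

Derivation: <chi, chi> = (1/|G|) sum_C |C| * |chi(C)|^2 = (1/8)[1*|1|^2 + 1*|1|^2 + 2*|1|^2 + 2*|1|^2 + 2*|1|^2]
  = (1/8)[(1) + (1) + (2) + (2) + (2)] = 8/8 = 1.
A character is irreducible iff <chi, chi> = 1, so this representation is irreducible.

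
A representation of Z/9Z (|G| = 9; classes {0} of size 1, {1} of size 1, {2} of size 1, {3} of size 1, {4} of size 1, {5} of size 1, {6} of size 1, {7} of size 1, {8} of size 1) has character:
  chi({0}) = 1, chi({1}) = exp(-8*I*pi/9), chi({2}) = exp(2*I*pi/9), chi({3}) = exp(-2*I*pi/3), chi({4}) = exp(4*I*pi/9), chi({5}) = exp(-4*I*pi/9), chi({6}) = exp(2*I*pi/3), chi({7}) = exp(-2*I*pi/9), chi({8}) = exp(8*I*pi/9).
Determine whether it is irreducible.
Irreducible: <chi, chi> = 1.

Derivation: <chi, chi> = (1/|G|) sum_C |C| * |chi(C)|^2 = (1/9)[1*|1|^2 + 1*|exp(-8*I*pi/9)|^2 + 1*|exp(2*I*pi/9)|^2 + 1*|exp(-2*I*pi/3)|^2 + 1*|exp(4*I*pi/9)|^2 + 1*|exp(-4*I*pi/9)|^2 + 1*|exp(2*I*pi/3)|^2 + 1*|exp(-2*I*pi/9)|^2 + 1*|exp(8*I*pi/9)|^2]
  = (1/9)[(1) + (1) + (1) + (1) + (1) + (1) + (1) + (1) + (1)] = 9/9 = 1.
(Exp terms are combined using exp(i*s)*conj(exp(i*t)) = exp(i*(s-t)), and sums of them are collapsed using the identity that for every m > 1 the m distinct m-th roots of unity sum to 0, e.g. 1 + exp(2*I*pi/3) + exp(-2*I*pi/3) = 0.)
A character is irreducible iff <chi, chi> = 1, so this representation is irreducible.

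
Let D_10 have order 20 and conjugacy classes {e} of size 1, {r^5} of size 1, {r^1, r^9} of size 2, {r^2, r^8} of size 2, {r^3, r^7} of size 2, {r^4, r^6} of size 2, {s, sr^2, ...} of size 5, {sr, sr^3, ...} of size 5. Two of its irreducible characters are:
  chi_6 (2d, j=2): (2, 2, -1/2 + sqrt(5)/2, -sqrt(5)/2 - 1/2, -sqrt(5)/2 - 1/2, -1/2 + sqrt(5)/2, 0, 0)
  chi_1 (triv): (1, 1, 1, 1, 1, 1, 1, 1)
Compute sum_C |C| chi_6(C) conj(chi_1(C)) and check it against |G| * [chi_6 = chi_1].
Sum = 0; so <chi_6, chi_1> = 0 (distinct irreducibles are orthogonal).

Reasoning: Compute term by term over conjugacy classes (|C| * chi_6(C) * conj(chi_1(C))):
  1*(2)*conj(1) + 1*(2)*conj(1) + 2*(-1/2 + sqrt(5)/2)*conj(1) + 2*(-sqrt(5)/2 - 1/2)*conj(1) + 2*(-sqrt(5)/2 - 1/2)*conj(1) + 2*(-1/2 + sqrt(5)/2)*conj(1) + 5*(0)*conj(1) + 5*(0)*conj(1)
  = (2) + (2) + (-1 + sqrt(5)) + (-sqrt(5) - 1) + (-sqrt(5) - 1) + (-1 + sqrt(5)) + (0) + (0)
  = 0.
Dividing by |G| = 20 gives 0/20 = 0, matching the row-orthogonality relation <chi_6, chi_1> = [chi_6 = chi_1].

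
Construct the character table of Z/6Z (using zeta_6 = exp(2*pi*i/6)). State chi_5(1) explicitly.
Character table of Z/6Z (irreps indexed chi_0,...,chi_5 with chi_k(m) = zeta_6^(k*m), zeta_6 = exp(2*pi*i/6)):
  irrep \ class  {0} (size 1)  {1} (size 1)    {2} (size 1)    {3} (size 1)  {4} (size 1)    {5} (size 1)  
  chi_0          1             1               1               1             1               1             
  chi_1          1             exp(I*pi/3)     exp(2*I*pi/3)   -1            exp(-2*I*pi/3)  exp(-I*pi/3)  
  chi_2          1             exp(2*I*pi/3)   exp(-2*I*pi/3)  1             exp(2*I*pi/3)   exp(-2*I*pi/3)
  chi_3          1             -1              1               -1            1               -1            
  chi_4          1             exp(-2*I*pi/3)  exp(2*I*pi/3)   1             exp(-2*I*pi/3)  exp(2*I*pi/3) 
  chi_5          1             exp(-I*pi/3)    exp(-2*I*pi/3)  -1            exp(2*I*pi/3)   exp(I*pi/3)   

Spot check: chi_5(1) = zeta_6^(5*1) = zeta_6^5 = exp(-I*pi/3).

Why: Z/6Z is abelian, so all 6 irreducible complex representations are 1-dimensional. They are given by chi_k(m) = zeta_6^(k*m) for k = 0,...,5. Row orthogonality: sum_m chi_k(m) conj(chi_l(m)) = 6 * [k = l].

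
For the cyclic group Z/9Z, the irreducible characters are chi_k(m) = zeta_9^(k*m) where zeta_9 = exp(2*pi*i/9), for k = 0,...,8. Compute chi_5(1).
chi_5(1) = zeta_9^5 = exp(-8*I*pi/9)

Details: chi_5(1) = zeta_9^(5*1) = zeta_9^5. Since zeta_9^9 = 1, this equals zeta_9^5 = exp(2*pi*i*5/9) = exp(-8*I*pi/9).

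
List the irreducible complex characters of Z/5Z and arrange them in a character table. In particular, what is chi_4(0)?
Character table of Z/5Z (irreps indexed chi_0,...,chi_4 with chi_k(m) = zeta_5^(k*m), zeta_5 = exp(2*pi*i/5)):
  irrep \ class  {0} (size 1)  {1} (size 1)    {2} (size 1)    {3} (size 1)    {4} (size 1)  
  chi_0          1             1               1               1               1             
  chi_1          1             exp(2*I*pi/5)   exp(4*I*pi/5)   exp(-4*I*pi/5)  exp(-2*I*pi/5)
  chi_2          1             exp(4*I*pi/5)   exp(-2*I*pi/5)  exp(2*I*pi/5)   exp(-4*I*pi/5)
  chi_3          1             exp(-4*I*pi/5)  exp(2*I*pi/5)   exp(-2*I*pi/5)  exp(4*I*pi/5) 
  chi_4          1             exp(-2*I*pi/5)  exp(-4*I*pi/5)  exp(4*I*pi/5)   exp(2*I*pi/5) 

Spot check: chi_4(0) = zeta_5^(4*0) = zeta_5^0 = 1.

Proof sketch: Z/5Z is abelian, so all 5 irreducible complex representations are 1-dimensional. They are given by chi_k(m) = zeta_5^(k*m) for k = 0,...,4. Row orthogonality: sum_m chi_k(m) conj(chi_l(m)) = 5 * [k = l].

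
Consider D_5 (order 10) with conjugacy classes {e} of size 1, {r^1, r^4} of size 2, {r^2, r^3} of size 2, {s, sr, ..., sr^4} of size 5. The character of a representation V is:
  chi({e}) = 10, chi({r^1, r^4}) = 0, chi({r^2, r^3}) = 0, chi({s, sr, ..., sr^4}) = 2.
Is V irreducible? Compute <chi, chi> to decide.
Not irreducible (reducible): <chi, chi> = 12 > 1.

Reasoning: <chi, chi> = (1/|G|) sum_C |C| * |chi(C)|^2 = (1/10)[1*|10|^2 + 2*|0|^2 + 2*|0|^2 + 5*|2|^2]
  = (1/10)[(100) + (0) + (0) + (20)] = 120/10 = 12.
A character is irreducible iff <chi, chi> = 1, so this representation is reducible.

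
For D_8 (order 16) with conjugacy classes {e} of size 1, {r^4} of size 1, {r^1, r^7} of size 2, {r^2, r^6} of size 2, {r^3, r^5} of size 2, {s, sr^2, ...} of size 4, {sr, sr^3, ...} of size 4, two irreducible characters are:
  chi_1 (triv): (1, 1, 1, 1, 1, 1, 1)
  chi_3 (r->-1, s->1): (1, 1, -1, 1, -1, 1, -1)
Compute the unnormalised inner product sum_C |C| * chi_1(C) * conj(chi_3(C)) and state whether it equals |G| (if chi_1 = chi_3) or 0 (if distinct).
Sum = 0; so <chi_1, chi_3> = 0 (distinct irreducibles are orthogonal).

Argument: Compute term by term over conjugacy classes (|C| * chi_1(C) * conj(chi_3(C))):
  1*(1)*conj(1) + 1*(1)*conj(1) + 2*(1)*conj(-1) + 2*(1)*conj(1) + 2*(1)*conj(-1) + 4*(1)*conj(1) + 4*(1)*conj(-1)
  = (1) + (1) + (-2) + (2) + (-2) + (4) + (-4)
  = 0.
Dividing by |G| = 16 gives 0/16 = 0, matching the row-orthogonality relation <chi_1, chi_3> = [chi_1 = chi_3].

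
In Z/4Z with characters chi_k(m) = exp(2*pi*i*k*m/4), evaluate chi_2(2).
chi_2(2) = zeta_4^4 = 1

Solution. chi_2(2) = zeta_4^(2*2) = zeta_4^4. Since zeta_4^4 = 1, this equals zeta_4^0 = exp(2*pi*i*0/4) = 1.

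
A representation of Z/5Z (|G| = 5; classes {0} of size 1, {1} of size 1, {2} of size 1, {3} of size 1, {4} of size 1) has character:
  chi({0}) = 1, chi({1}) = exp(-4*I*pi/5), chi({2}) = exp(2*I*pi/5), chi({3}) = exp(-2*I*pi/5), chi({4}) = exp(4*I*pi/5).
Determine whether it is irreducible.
Irreducible: <chi, chi> = 1.

Working: <chi, chi> = (1/|G|) sum_C |C| * |chi(C)|^2 = (1/5)[1*|1|^2 + 1*|exp(-4*I*pi/5)|^2 + 1*|exp(2*I*pi/5)|^2 + 1*|exp(-2*I*pi/5)|^2 + 1*|exp(4*I*pi/5)|^2]
  = (1/5)[(1) + (1) + (1) + (1) + (1)] = 5/5 = 1.
(Exp terms are combined using exp(i*s)*conj(exp(i*t)) = exp(i*(s-t)), and sums of them are collapsed using the identity that for every m > 1 the m distinct m-th roots of unity sum to 0, e.g. 1 + exp(2*I*pi/3) + exp(-2*I*pi/3) = 0.)
A character is irreducible iff <chi, chi> = 1, so this representation is irreducible.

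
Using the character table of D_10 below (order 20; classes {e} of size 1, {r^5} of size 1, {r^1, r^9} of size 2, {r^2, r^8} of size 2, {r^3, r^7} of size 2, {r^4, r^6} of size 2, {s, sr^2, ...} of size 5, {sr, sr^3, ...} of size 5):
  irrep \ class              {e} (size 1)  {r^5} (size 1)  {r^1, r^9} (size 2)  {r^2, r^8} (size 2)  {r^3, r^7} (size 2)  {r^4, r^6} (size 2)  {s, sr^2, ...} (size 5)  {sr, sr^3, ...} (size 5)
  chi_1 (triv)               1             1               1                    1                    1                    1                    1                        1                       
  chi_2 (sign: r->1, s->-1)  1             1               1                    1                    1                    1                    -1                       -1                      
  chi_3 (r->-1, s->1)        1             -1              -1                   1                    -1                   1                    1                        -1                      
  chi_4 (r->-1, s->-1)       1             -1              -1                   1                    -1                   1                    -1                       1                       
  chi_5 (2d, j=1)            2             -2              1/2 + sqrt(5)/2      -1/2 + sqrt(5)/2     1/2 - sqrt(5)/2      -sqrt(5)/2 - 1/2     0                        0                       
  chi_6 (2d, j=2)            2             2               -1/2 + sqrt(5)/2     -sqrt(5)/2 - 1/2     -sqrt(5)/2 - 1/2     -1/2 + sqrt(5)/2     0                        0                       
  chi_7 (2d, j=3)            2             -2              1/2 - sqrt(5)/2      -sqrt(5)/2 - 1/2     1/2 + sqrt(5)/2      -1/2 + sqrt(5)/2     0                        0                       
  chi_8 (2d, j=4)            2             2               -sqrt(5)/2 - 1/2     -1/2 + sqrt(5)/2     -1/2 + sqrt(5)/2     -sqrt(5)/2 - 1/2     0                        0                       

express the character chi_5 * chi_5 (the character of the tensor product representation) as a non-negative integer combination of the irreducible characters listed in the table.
chi_5 tensor chi_5 = chi_1 + chi_2 + chi_6 (all other irreducibles have multiplicity 0).

Argument: The character of a tensor product is the pointwise product (chi_5 * chi_5)(C) = chi_5(C) * chi_5(C):
  {e}: (2)*(2), {r^5}: (-2)*(-2), {r^1, r^9}: (1/2 + sqrt(5)/2)*(1/2 + sqrt(5)/2), {r^2, r^8}: (-1/2 + sqrt(5)/2)*(-1/2 + sqrt(5)/2), {r^3, r^7}: (1/2 - sqrt(5)/2)*(1/2 - sqrt(5)/2), {r^4, r^6}: (-sqrt(5)/2 - 1/2)*(-sqrt(5)/2 - 1/2), {s, sr^2, ...}: (0)*(0), {sr, sr^3, ...}: (0)*(0)
so (chi_5 * chi_5) takes values
  {e} -> 4, {r^5} -> 4, {r^1, r^9} -> sqrt(5)/2 + 3/2, {r^2, r^8} -> 3/2 - sqrt(5)/2, {r^3, r^7} -> 3/2 - sqrt(5)/2, {r^4, r^6} -> sqrt(5)/2 + 3/2, {s, sr^2, ...} -> 0, {sr, sr^3, ...} -> 0.
Now take the inner product of this character with each irreducible chi from the table, <chi_5*chi_5, chi> = (1/20) sum_C |C| (chi_5*chi_5)(C) conj(chi(C)):
  <chi_5*chi_5, chi_1> = (1/20)[1*(4)*conj(1) + 1*(4)*conj(1) + 2*(sqrt(5)/2 + 3/2)*conj(1) + 2*(3/2 - sqrt(5)/2)*conj(1) + 2*(3/2 - sqrt(5)/2)*conj(1) + 2*(sqrt(5)/2 + 3/2)*conj(1) + 5*(0)*conj(1) + 5*(0)*conj(1)]
      = (1/20)[(4) + (4) + (sqrt(5) + 3) + (3 - sqrt(5)) + (3 - sqrt(5)) + (sqrt(5) + 3) + (0) + (0)] = 20/20 = 1
  <chi_5*chi_5, chi_2> = (1/20)[1*(4)*conj(1) + 1*(4)*conj(1) + 2*(sqrt(5)/2 + 3/2)*conj(1) + 2*(3/2 - sqrt(5)/2)*conj(1) + 2*(3/2 - sqrt(5)/2)*conj(1) + 2*(sqrt(5)/2 + 3/2)*conj(1) + 5*(0)*conj(-1) + 5*(0)*conj(-1)]
      = (1/20)[(4) + (4) + (sqrt(5) + 3) + (3 - sqrt(5)) + (3 - sqrt(5)) + (sqrt(5) + 3) + (0) + (0)] = 20/20 = 1
  <chi_5*chi_5, chi_3> = (1/20)[1*(4)*conj(1) + 1*(4)*conj(-1) + 2*(sqrt(5)/2 + 3/2)*conj(-1) + 2*(3/2 - sqrt(5)/2)*conj(1) + 2*(3/2 - sqrt(5)/2)*conj(-1) + 2*(sqrt(5)/2 + 3/2)*conj(1) + 5*(0)*conj(1) + 5*(0)*conj(-1)]
      = (1/20)[(4) + (-4) + (-3 - sqrt(5)) + (3 - sqrt(5)) + (-3 + sqrt(5)) + (sqrt(5) + 3) + (0) + (0)] = 0/20 = 0
  <chi_5*chi_5, chi_4> = (1/20)[1*(4)*conj(1) + 1*(4)*conj(-1) + 2*(sqrt(5)/2 + 3/2)*conj(-1) + 2*(3/2 - sqrt(5)/2)*conj(1) + 2*(3/2 - sqrt(5)/2)*conj(-1) + 2*(sqrt(5)/2 + 3/2)*conj(1) + 5*(0)*conj(-1) + 5*(0)*conj(1)]
      = (1/20)[(4) + (-4) + (-3 - sqrt(5)) + (3 - sqrt(5)) + (-3 + sqrt(5)) + (sqrt(5) + 3) + (0) + (0)] = 0/20 = 0
  <chi_5*chi_5, chi_5> = (1/20)[1*(4)*conj(2) + 1*(4)*conj(-2) + 2*(sqrt(5)/2 + 3/2)*conj(1/2 + sqrt(5)/2) + 2*(3/2 - sqrt(5)/2)*conj(-1/2 + sqrt(5)/2) + 2*(3/2 - sqrt(5)/2)*conj(1/2 - sqrt(5)/2) + 2*(sqrt(5)/2 + 3/2)*conj(-sqrt(5)/2 - 1/2) + 5*(0)*conj(0) + 5*(0)*conj(0)]
      = (1/20)[(8) + (-8) + (4 + 2*sqrt(5)) + (-4 + 2*sqrt(5)) + (4 - 2*sqrt(5)) + (-2*sqrt(5) - 4) + (0) + (0)] = 0/20 = 0
  <chi_5*chi_5, chi_6> = (1/20)[1*(4)*conj(2) + 1*(4)*conj(2) + 2*(sqrt(5)/2 + 3/2)*conj(-1/2 + sqrt(5)/2) + 2*(3/2 - sqrt(5)/2)*conj(-sqrt(5)/2 - 1/2) + 2*(3/2 - sqrt(5)/2)*conj(-sqrt(5)/2 - 1/2) + 2*(sqrt(5)/2 + 3/2)*conj(-1/2 + sqrt(5)/2) + 5*(0)*conj(0) + 5*(0)*conj(0)]
      = (1/20)[(8) + (8) + (1 + sqrt(5)) + (1 - sqrt(5)) + (1 - sqrt(5)) + (1 + sqrt(5)) + (0) + (0)] = 20/20 = 1
  <chi_5*chi_5, chi_7> = (1/20)[1*(4)*conj(2) + 1*(4)*conj(-2) + 2*(sqrt(5)/2 + 3/2)*conj(1/2 - sqrt(5)/2) + 2*(3/2 - sqrt(5)/2)*conj(-sqrt(5)/2 - 1/2) + 2*(3/2 - sqrt(5)/2)*conj(1/2 + sqrt(5)/2) + 2*(sqrt(5)/2 + 3/2)*conj(-1/2 + sqrt(5)/2) + 5*(0)*conj(0) + 5*(0)*conj(0)]
      = (1/20)[(8) + (-8) + (-sqrt(5) - 1) + (1 - sqrt(5)) + (-1 + sqrt(5)) + (1 + sqrt(5)) + (0) + (0)] = 0/20 = 0
  <chi_5*chi_5, chi_8> = (1/20)[1*(4)*conj(2) + 1*(4)*conj(2) + 2*(sqrt(5)/2 + 3/2)*conj(-sqrt(5)/2 - 1/2) + 2*(3/2 - sqrt(5)/2)*conj(-1/2 + sqrt(5)/2) + 2*(3/2 - sqrt(5)/2)*conj(-1/2 + sqrt(5)/2) + 2*(sqrt(5)/2 + 3/2)*conj(-sqrt(5)/2 - 1/2) + 5*(0)*conj(0) + 5*(0)*conj(0)]
      = (1/20)[(8) + (8) + (-2*sqrt(5) - 4) + (-4 + 2*sqrt(5)) + (-4 + 2*sqrt(5)) + (-2*sqrt(5) - 4) + (0) + (0)] = 0/20 = 0
Hence the multiplicities are chi_1: 1, chi_2: 1, chi_6: 1. Dimension check: dim(chi_5)*dim(chi_5) = 2*2 = 4 and sum (mult * dim) = 1*1 + 1*1 + 1*2 = 4.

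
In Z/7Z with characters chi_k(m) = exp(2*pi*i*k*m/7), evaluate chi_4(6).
chi_4(6) = zeta_7^24 = exp(6*I*pi/7)

Argument: chi_4(6) = zeta_7^(4*6) = zeta_7^24. Since zeta_7^7 = 1, this equals zeta_7^3 = exp(2*pi*i*3/7) = exp(6*I*pi/7).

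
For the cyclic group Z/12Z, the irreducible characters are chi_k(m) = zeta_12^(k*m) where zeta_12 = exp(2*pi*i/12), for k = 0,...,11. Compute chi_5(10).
chi_5(10) = zeta_12^50 = exp(I*pi/3)

chi_5(10) = zeta_12^(5*10) = zeta_12^50. Since zeta_12^12 = 1, this equals zeta_12^2 = exp(2*pi*i*2/12) = exp(I*pi/3).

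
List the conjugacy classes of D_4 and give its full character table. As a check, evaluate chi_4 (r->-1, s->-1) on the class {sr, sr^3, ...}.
Conjugacy classes: {e} of size 1, {r^2} of size 1, {r^1, r^3} of size 2, {s, sr^2, ...} of size 2, {sr, sr^3, ...} of size 2.
Character table:
  irrep \ class              {e} (size 1)  {r^2} (size 1)  {r^1, r^3} (size 2)  {s, sr^2, ...} (size 2)  {sr, sr^3, ...} (size 2)
  chi_1 (triv)               1             1               1                    1                        1                       
  chi_2 (sign: r->1, s->-1)  1             1               1                    -1                       -1                      
  chi_3 (r->-1, s->1)        1             1               -1                   1                        -1                      
  chi_4 (r->-1, s->-1)       1             1               -1                   -1                       1                       
  chi_5 (2d, j=1)            2             -2              0                    0                        0                       

Spot check: chi_4 (r->-1, s->-1) on {sr, sr^3, ...} = 1.

Solution. D_4 has order 2*4 = 8 with 5 conjugacy classes, hence 5 irreducibles. Sum of squared dims 1 + 1 + 1 + 1 + 4 = 8 = |G|. Linear characters come from the abelianisation; the 2-dimensional irreps have character r^k -> 2*cos(2*pi*j*k/4), reflections -> 0.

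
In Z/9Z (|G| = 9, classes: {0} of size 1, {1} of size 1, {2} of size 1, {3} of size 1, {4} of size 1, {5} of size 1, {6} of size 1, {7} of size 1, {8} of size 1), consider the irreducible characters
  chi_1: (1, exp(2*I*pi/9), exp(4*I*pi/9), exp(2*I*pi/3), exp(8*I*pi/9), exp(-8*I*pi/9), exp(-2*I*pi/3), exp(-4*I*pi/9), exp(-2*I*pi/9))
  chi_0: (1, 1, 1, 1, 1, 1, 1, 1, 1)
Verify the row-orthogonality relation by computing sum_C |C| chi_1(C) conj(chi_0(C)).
Sum = 0; so <chi_1, chi_0> = 0 (distinct irreducibles are orthogonal).

Compute term by term over conjugacy classes (|C| * chi_1(C) * conj(chi_0(C))):
  1*(1)*conj(1) + 1*(exp(2*I*pi/9))*conj(1) + 1*(exp(4*I*pi/9))*conj(1) + 1*(exp(2*I*pi/3))*conj(1) + 1*(exp(8*I*pi/9))*conj(1) + 1*(exp(-8*I*pi/9))*conj(1) + 1*(exp(-2*I*pi/3))*conj(1) + 1*(exp(-4*I*pi/9))*conj(1) + 1*(exp(-2*I*pi/9))*conj(1)
  = (1) + (exp(2*I*pi/9)) + (exp(4*I*pi/9)) + (exp(2*I*pi/3)) + (exp(8*I*pi/9)) + (exp(-8*I*pi/9)) + (exp(-2*I*pi/3)) + (exp(-4*I*pi/9)) + (exp(-2*I*pi/9))
  = 0.
(Exp terms are combined using exp(i*s)*conj(exp(i*t)) = exp(i*(s-t)), and sums of them are collapsed using the identity that for every m > 1 the m distinct m-th roots of unity sum to 0, e.g. 1 + exp(2*I*pi/3) + exp(-2*I*pi/3) = 0.)
Dividing by |G| = 9 gives 0/9 = 0, matching the row-orthogonality relation <chi_1, chi_0> = [chi_1 = chi_0].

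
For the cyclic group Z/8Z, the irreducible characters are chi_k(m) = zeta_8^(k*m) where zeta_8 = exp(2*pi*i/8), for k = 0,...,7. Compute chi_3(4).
chi_3(4) = zeta_8^12 = -1

Reasoning: chi_3(4) = zeta_8^(3*4) = zeta_8^12. Since zeta_8^8 = 1, this equals zeta_8^4 = exp(2*pi*i*4/8) = -1.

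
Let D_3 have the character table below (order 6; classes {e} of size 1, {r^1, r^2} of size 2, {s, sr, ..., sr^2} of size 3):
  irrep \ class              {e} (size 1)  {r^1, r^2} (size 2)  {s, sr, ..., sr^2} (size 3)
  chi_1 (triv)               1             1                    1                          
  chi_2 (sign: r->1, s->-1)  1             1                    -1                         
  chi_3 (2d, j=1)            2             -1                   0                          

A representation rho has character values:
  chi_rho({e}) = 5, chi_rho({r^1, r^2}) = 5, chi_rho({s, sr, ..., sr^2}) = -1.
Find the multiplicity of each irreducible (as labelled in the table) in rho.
Multiplicities: chi_1: 2, chi_2: 3, chi_3: 0.

Details: Use <chi_rho, chi> = (1/|G|) sum_C |C| * chi_rho(C) * conj(chi(C)) with |G| = 6 for each irreducible chi in the table:
  <chi_rho, chi_1> = (1/6)[1*(5)*conj(1) + 2*(5)*conj(1) + 3*(-1)*conj(1)]
      = (1/6)[(5) + (10) + (-3)] = 12/6 = 2
  <chi_rho, chi_2> = (1/6)[1*(5)*conj(1) + 2*(5)*conj(1) + 3*(-1)*conj(-1)]
      = (1/6)[(5) + (10) + (3)] = 18/6 = 3
  <chi_rho, chi_3> = (1/6)[1*(5)*conj(2) + 2*(5)*conj(-1) + 3*(-1)*conj(0)]
      = (1/6)[(10) + (-10) + (0)] = 0/6 = 0
Dimension check: dim(rho) = sum (mult * dim) = 2*1 + 3*1 + 0*2 = 5 = chi_rho(e) = 5.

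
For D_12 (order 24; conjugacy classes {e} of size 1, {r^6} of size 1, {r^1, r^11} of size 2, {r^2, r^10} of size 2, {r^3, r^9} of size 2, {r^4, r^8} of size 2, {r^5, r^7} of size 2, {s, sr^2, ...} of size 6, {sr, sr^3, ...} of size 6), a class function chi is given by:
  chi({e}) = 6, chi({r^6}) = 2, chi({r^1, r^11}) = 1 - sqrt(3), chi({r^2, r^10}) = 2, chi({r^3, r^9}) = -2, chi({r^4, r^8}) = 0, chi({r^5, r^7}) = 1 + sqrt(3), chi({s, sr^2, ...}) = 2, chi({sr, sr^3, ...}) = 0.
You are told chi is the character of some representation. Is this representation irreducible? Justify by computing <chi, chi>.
Not irreducible (reducible): <chi, chi> = 4 > 1.

Why: <chi, chi> = (1/|G|) sum_C |C| * |chi(C)|^2 = (1/24)[1*|6|^2 + 1*|2|^2 + 2*|1 - sqrt(3)|^2 + 2*|2|^2 + 2*|-2|^2 + 2*|0|^2 + 2*|1 + sqrt(3)|^2 + 6*|2|^2 + 6*|0|^2]
  = (1/24)[(36) + (4) + (8 - 4*sqrt(3)) + (8) + (8) + (0) + (4*sqrt(3) + 8) + (24) + (0)] = 96/24 = 4.
A character is irreducible iff <chi, chi> = 1, so this representation is reducible.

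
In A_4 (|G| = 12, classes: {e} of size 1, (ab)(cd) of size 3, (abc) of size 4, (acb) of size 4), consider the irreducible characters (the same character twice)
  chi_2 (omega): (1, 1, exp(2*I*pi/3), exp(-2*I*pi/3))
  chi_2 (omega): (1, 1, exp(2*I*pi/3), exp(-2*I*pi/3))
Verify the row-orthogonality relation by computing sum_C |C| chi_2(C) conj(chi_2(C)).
Sum = 12 = |G| = 12; so <chi_2, chi_2> = 1 (norm-1 confirms irreducibility).

Details: Compute term by term over conjugacy classes (|C| * chi_2(C) * conj(chi_2(C))):
  1*(1)*conj(1) + 3*(1)*conj(1) + 4*(exp(2*I*pi/3))*conj(exp(2*I*pi/3)) + 4*(exp(-2*I*pi/3))*conj(exp(-2*I*pi/3))
  = (1) + (3) + (4) + (4)
  = 12.
(Exp terms are combined using exp(i*s)*conj(exp(i*t)) = exp(i*(s-t)), and sums of them are collapsed using the identity that for every m > 1 the m distinct m-th roots of unity sum to 0, e.g. 1 + exp(2*I*pi/3) + exp(-2*I*pi/3) = 0.)
Dividing by |G| = 12 gives 12/12 = 1, matching the row-orthogonality relation <chi_2, chi_2> = [chi_2 = chi_2].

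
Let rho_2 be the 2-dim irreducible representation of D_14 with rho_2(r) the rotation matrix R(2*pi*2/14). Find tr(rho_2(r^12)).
chi_{rho_2}(r^12) = 2*cos(2*pi*2*12/14) = -2*cos(3*pi/7)

Proof sketch: rho_2(r^12) is rotation by angle 2*pi*2*12/14, whose trace is 2*cos(2*pi*2*12/14) = -2*cos(3*pi/7).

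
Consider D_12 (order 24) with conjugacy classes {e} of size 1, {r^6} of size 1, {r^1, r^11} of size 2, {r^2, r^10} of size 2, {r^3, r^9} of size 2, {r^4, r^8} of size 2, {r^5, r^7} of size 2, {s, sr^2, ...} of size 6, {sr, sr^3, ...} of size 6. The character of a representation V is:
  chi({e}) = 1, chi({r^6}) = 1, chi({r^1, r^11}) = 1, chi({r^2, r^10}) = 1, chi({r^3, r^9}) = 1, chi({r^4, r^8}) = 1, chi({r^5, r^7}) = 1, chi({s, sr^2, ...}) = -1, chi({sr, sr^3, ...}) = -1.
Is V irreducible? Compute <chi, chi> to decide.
Irreducible: <chi, chi> = 1.

Proof sketch: <chi, chi> = (1/|G|) sum_C |C| * |chi(C)|^2 = (1/24)[1*|1|^2 + 1*|1|^2 + 2*|1|^2 + 2*|1|^2 + 2*|1|^2 + 2*|1|^2 + 2*|1|^2 + 6*|-1|^2 + 6*|-1|^2]
  = (1/24)[(1) + (1) + (2) + (2) + (2) + (2) + (2) + (6) + (6)] = 24/24 = 1.
A character is irreducible iff <chi, chi> = 1, so this representation is irreducible.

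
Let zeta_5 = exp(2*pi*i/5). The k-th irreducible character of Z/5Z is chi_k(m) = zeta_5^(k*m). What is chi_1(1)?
chi_1(1) = zeta_5^1 = exp(2*I*pi/5)

Derivation: chi_1(1) = zeta_5^(1*1) = zeta_5^1. Since zeta_5^5 = 1, this equals zeta_5^1 = exp(2*pi*i*1/5) = exp(2*I*pi/5).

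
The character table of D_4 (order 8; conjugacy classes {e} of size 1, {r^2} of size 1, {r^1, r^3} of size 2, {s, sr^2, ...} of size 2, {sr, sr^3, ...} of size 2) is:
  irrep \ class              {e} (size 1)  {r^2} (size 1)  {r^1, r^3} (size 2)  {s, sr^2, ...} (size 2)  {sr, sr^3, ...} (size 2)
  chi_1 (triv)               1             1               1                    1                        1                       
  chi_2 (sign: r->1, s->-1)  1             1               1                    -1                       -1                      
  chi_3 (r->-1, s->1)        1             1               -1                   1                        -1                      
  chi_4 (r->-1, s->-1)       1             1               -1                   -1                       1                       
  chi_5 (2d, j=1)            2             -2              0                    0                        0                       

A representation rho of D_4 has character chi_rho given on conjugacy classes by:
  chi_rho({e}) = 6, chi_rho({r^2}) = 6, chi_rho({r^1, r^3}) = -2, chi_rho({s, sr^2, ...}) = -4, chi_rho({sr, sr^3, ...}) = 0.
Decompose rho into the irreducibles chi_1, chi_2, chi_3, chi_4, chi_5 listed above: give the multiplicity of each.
Multiplicities: chi_1: 0, chi_2: 2, chi_3: 1, chi_4: 3, chi_5: 0.

Derivation: Use <chi_rho, chi> = (1/|G|) sum_C |C| * chi_rho(C) * conj(chi(C)) with |G| = 8 for each irreducible chi in the table:
  <chi_rho, chi_1> = (1/8)[1*(6)*conj(1) + 1*(6)*conj(1) + 2*(-2)*conj(1) + 2*(-4)*conj(1) + 2*(0)*conj(1)]
      = (1/8)[(6) + (6) + (-4) + (-8) + (0)] = 0/8 = 0
  <chi_rho, chi_2> = (1/8)[1*(6)*conj(1) + 1*(6)*conj(1) + 2*(-2)*conj(1) + 2*(-4)*conj(-1) + 2*(0)*conj(-1)]
      = (1/8)[(6) + (6) + (-4) + (8) + (0)] = 16/8 = 2
  <chi_rho, chi_3> = (1/8)[1*(6)*conj(1) + 1*(6)*conj(1) + 2*(-2)*conj(-1) + 2*(-4)*conj(1) + 2*(0)*conj(-1)]
      = (1/8)[(6) + (6) + (4) + (-8) + (0)] = 8/8 = 1
  <chi_rho, chi_4> = (1/8)[1*(6)*conj(1) + 1*(6)*conj(1) + 2*(-2)*conj(-1) + 2*(-4)*conj(-1) + 2*(0)*conj(1)]
      = (1/8)[(6) + (6) + (4) + (8) + (0)] = 24/8 = 3
  <chi_rho, chi_5> = (1/8)[1*(6)*conj(2) + 1*(6)*conj(-2) + 2*(-2)*conj(0) + 2*(-4)*conj(0) + 2*(0)*conj(0)]
      = (1/8)[(12) + (-12) + (0) + (0) + (0)] = 0/8 = 0
Dimension check: dim(rho) = sum (mult * dim) = 0*1 + 2*1 + 1*1 + 3*1 + 0*2 = 6 = chi_rho(e) = 6.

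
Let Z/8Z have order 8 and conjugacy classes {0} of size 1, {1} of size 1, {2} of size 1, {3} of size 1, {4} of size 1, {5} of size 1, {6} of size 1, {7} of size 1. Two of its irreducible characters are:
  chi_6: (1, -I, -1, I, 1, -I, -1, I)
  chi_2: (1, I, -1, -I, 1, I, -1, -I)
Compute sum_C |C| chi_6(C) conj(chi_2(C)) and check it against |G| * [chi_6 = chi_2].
Sum = 0; so <chi_6, chi_2> = 0 (distinct irreducibles are orthogonal).

Proof sketch: Compute term by term over conjugacy classes (|C| * chi_6(C) * conj(chi_2(C))):
  1*(1)*conj(1) + 1*(-I)*conj(I) + 1*(-1)*conj(-1) + 1*(I)*conj(-I) + 1*(1)*conj(1) + 1*(-I)*conj(I) + 1*(-1)*conj(-1) + 1*(I)*conj(-I)
  = (1) + (-1) + (1) + (-1) + (1) + (-1) + (1) + (-1)
  = 0.
(Exp terms are combined using exp(i*s)*conj(exp(i*t)) = exp(i*(s-t)), and sums of them are collapsed using the identity that for every m > 1 the m distinct m-th roots of unity sum to 0, e.g. 1 + exp(2*I*pi/3) + exp(-2*I*pi/3) = 0.)
Dividing by |G| = 8 gives 0/8 = 0, matching the row-orthogonality relation <chi_6, chi_2> = [chi_6 = chi_2].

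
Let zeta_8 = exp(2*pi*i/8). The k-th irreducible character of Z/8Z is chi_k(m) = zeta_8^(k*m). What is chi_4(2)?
chi_4(2) = zeta_8^8 = 1

Reasoning: chi_4(2) = zeta_8^(4*2) = zeta_8^8. Since zeta_8^8 = 1, this equals zeta_8^0 = exp(2*pi*i*0/8) = 1.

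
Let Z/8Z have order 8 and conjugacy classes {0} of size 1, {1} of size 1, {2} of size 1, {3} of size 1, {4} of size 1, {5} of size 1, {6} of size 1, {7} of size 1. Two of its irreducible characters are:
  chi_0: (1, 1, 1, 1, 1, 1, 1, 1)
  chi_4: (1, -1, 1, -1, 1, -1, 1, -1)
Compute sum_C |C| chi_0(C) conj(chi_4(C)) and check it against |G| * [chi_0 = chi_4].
Sum = 0; so <chi_0, chi_4> = 0 (distinct irreducibles are orthogonal).

Why: Compute term by term over conjugacy classes (|C| * chi_0(C) * conj(chi_4(C))):
  1*(1)*conj(1) + 1*(1)*conj(-1) + 1*(1)*conj(1) + 1*(1)*conj(-1) + 1*(1)*conj(1) + 1*(1)*conj(-1) + 1*(1)*conj(1) + 1*(1)*conj(-1)
  = (1) + (-1) + (1) + (-1) + (1) + (-1) + (1) + (-1)
  = 0.
(Exp terms are combined using exp(i*s)*conj(exp(i*t)) = exp(i*(s-t)), and sums of them are collapsed using the identity that for every m > 1 the m distinct m-th roots of unity sum to 0, e.g. 1 + exp(2*I*pi/3) + exp(-2*I*pi/3) = 0.)
Dividing by |G| = 8 gives 0/8 = 0, matching the row-orthogonality relation <chi_0, chi_4> = [chi_0 = chi_4].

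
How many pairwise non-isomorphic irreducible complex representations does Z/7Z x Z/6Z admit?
42

Argument: The number of irreducible complex representations of a finite group equals its number of conjugacy classes. Z/7Z x Z/6Z is abelian of order 42, so every element is its own conjugacy class: 42 classes, so Z/7Z x Z/6Z (order 42) has exactly 42 irreducible complex representations.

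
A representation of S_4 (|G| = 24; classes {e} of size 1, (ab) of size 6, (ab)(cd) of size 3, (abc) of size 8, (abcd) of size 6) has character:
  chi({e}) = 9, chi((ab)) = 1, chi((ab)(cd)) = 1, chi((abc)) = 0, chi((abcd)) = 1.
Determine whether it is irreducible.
Not irreducible (reducible): <chi, chi> = 4 > 1.

Justification: <chi, chi> = (1/|G|) sum_C |C| * |chi(C)|^2 = (1/24)[1*|9|^2 + 6*|1|^2 + 3*|1|^2 + 8*|0|^2 + 6*|1|^2]
  = (1/24)[(81) + (6) + (3) + (0) + (6)] = 96/24 = 4.
A character is irreducible iff <chi, chi> = 1, so this representation is reducible.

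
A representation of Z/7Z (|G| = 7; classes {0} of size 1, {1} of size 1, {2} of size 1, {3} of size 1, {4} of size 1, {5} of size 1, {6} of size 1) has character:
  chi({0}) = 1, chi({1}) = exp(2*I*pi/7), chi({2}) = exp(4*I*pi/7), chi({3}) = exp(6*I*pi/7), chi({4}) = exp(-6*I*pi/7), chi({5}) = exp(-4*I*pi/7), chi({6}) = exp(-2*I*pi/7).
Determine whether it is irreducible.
Irreducible: <chi, chi> = 1.

<chi, chi> = (1/|G|) sum_C |C| * |chi(C)|^2 = (1/7)[1*|1|^2 + 1*|exp(2*I*pi/7)|^2 + 1*|exp(4*I*pi/7)|^2 + 1*|exp(6*I*pi/7)|^2 + 1*|exp(-6*I*pi/7)|^2 + 1*|exp(-4*I*pi/7)|^2 + 1*|exp(-2*I*pi/7)|^2]
  = (1/7)[(1) + (1) + (1) + (1) + (1) + (1) + (1)] = 7/7 = 1.
(Exp terms are combined using exp(i*s)*conj(exp(i*t)) = exp(i*(s-t)), and sums of them are collapsed using the identity that for every m > 1 the m distinct m-th roots of unity sum to 0, e.g. 1 + exp(2*I*pi/3) + exp(-2*I*pi/3) = 0.)
A character is irreducible iff <chi, chi> = 1, so this representation is irreducible.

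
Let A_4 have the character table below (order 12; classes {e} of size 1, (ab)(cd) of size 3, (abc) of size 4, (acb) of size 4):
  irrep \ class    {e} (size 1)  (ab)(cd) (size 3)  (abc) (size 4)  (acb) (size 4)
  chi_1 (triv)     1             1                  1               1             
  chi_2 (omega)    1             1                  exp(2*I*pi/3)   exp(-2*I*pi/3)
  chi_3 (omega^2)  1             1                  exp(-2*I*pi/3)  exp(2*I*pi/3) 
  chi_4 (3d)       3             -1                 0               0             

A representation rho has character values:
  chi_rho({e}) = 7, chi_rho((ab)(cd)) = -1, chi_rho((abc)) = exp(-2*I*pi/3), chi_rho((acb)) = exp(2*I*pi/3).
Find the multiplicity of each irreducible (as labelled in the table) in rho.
Multiplicities: chi_1: 0, chi_2: 0, chi_3: 1, chi_4: 2.

Why: Use <chi_rho, chi> = (1/|G|) sum_C |C| * chi_rho(C) * conj(chi(C)) with |G| = 12 for each irreducible chi in the table:
  <chi_rho, chi_1> = (1/12)[1*(7)*conj(1) + 3*(-1)*conj(1) + 4*(exp(-2*I*pi/3))*conj(1) + 4*(exp(2*I*pi/3))*conj(1)]
      = (1/12)[(7) + (-3) + (4*exp(-2*I*pi/3)) + (4*exp(2*I*pi/3))] = 0/12 = 0
  <chi_rho, chi_2> = (1/12)[1*(7)*conj(1) + 3*(-1)*conj(1) + 4*(exp(-2*I*pi/3))*conj(exp(2*I*pi/3)) + 4*(exp(2*I*pi/3))*conj(exp(-2*I*pi/3))]
      = (1/12)[(7) + (-3) + (4*exp(2*I*pi/3)) + (4*exp(-2*I*pi/3))] = 0/12 = 0
  <chi_rho, chi_3> = (1/12)[1*(7)*conj(1) + 3*(-1)*conj(1) + 4*(exp(-2*I*pi/3))*conj(exp(-2*I*pi/3)) + 4*(exp(2*I*pi/3))*conj(exp(2*I*pi/3))]
      = (1/12)[(7) + (-3) + (4) + (4)] = 12/12 = 1
  <chi_rho, chi_4> = (1/12)[1*(7)*conj(3) + 3*(-1)*conj(-1) + 4*(exp(-2*I*pi/3))*conj(0) + 4*(exp(2*I*pi/3))*conj(0)]
      = (1/12)[(21) + (3) + (0) + (0)] = 24/12 = 2
(Exp terms are combined using exp(i*s)*conj(exp(i*t)) = exp(i*(s-t)), and sums of them are collapsed using the identity that for every m > 1 the m distinct m-th roots of unity sum to 0, e.g. 1 + exp(2*I*pi/3) + exp(-2*I*pi/3) = 0.)
Dimension check: dim(rho) = sum (mult * dim) = 0*1 + 0*1 + 1*1 + 2*3 = 7 = chi_rho(e) = 7.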